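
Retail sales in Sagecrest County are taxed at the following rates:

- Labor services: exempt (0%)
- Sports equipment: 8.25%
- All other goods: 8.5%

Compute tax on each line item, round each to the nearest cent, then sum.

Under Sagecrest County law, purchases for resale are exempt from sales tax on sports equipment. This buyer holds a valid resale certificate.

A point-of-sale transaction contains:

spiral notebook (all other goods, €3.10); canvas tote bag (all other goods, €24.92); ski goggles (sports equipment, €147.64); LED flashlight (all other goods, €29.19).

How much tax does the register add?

€4.86

Spiral notebook €3.10: all other goods → 8.5% → €0.26
Canvas tote bag €24.92: all other goods → 8.5% → €2.12
Ski goggles €147.64: sports equipment, buyer-exempt → 0% → €0.00
LED flashlight €29.19: all other goods → 8.5% → €2.48
Total tax = €0.26 + €2.12 + €2.48 = €4.86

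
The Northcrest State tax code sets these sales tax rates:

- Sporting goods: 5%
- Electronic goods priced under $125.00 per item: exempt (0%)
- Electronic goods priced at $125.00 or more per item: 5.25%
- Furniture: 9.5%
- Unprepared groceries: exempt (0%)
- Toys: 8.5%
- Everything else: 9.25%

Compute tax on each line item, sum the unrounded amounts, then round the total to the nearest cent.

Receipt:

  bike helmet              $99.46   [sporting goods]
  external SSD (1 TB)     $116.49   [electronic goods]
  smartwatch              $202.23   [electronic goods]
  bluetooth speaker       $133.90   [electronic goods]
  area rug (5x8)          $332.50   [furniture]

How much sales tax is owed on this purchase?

$54.21

Bike helmet $99.46: sporting goods → 5% → $4.973
External SSD (1 TB) $116.49: electronic goods, under $125.00 → 0% → $0.00
Smartwatch $202.23: electronic goods, $125.00 or more → 5.25% → $10.617075
Bluetooth speaker $133.90: electronic goods, $125.00 or more → 5.25% → $7.02975
Area rug (5x8) $332.50: furniture → 9.5% → $31.5875
Unrounded tax sum = $54.207325 → $54.21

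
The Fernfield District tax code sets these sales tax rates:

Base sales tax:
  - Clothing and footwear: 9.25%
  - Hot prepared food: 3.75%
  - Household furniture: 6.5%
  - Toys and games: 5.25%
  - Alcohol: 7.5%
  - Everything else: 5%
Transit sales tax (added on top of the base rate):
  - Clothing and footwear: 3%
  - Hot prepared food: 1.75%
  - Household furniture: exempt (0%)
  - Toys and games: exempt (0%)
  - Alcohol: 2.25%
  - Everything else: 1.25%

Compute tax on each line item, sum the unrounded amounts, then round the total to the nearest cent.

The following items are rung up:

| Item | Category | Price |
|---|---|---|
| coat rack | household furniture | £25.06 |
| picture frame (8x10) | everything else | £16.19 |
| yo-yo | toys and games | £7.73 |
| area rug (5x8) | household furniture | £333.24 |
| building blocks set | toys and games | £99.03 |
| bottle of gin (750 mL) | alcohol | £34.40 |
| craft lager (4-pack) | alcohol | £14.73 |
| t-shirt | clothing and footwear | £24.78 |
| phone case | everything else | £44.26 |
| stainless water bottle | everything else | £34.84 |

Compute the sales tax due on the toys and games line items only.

£5.60

Yo-yo £7.73: toys and games → 5.25% + 0% transit = 5.25% → £0.405825
Building blocks set £99.03: toys and games → 5.25% + 0% transit = 5.25% → £5.199075
Tax on toys and games: unrounded sum = £5.6049 → £5.60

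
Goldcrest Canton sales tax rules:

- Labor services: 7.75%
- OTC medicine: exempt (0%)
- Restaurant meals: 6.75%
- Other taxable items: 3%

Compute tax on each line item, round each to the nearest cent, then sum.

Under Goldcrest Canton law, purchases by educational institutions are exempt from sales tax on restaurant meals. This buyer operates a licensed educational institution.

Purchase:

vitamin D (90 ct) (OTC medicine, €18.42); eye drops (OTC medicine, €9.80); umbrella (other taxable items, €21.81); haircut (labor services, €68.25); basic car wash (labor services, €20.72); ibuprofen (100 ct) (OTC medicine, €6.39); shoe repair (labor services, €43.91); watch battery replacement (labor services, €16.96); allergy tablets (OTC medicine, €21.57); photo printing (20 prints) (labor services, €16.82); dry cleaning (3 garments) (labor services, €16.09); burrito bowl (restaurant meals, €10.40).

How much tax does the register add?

Vitamin D (90 ct) €18.42: OTC medicine → 0% → €0.00
Eye drops €9.80: OTC medicine → 0% → €0.00
Umbrella €21.81: other taxable items → 3% → €0.65
Haircut €68.25: labor services → 7.75% → €5.29
Basic car wash €20.72: labor services → 7.75% → €1.61
Ibuprofen (100 ct) €6.39: OTC medicine → 0% → €0.00
Shoe repair €43.91: labor services → 7.75% → €3.40
Watch battery replacement €16.96: labor services → 7.75% → €1.31
Allergy tablets €21.57: OTC medicine → 0% → €0.00
Photo printing (20 prints) €16.82: labor services → 7.75% → €1.30
Dry cleaning (3 garments) €16.09: labor services → 7.75% → €1.25
Burrito bowl €10.40: restaurant meals, buyer-exempt → 0% → €0.00
Total tax = €0.65 + €5.29 + €1.61 + €3.40 + €1.31 + €1.30 + €1.25 = €14.81

€14.81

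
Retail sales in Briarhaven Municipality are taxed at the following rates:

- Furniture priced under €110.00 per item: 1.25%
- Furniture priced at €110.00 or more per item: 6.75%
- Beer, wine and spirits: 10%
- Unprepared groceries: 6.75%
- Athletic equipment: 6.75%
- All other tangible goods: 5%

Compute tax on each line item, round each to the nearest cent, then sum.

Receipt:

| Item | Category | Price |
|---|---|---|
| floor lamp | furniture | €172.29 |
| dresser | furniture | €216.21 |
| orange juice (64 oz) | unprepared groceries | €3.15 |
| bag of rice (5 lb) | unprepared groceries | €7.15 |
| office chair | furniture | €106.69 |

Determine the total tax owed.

Floor lamp €172.29: furniture, €110.00 or more → 6.75% → €11.63
Dresser €216.21: furniture, €110.00 or more → 6.75% → €14.59
Orange juice (64 oz) €3.15: unprepared groceries → 6.75% → €0.21
Bag of rice (5 lb) €7.15: unprepared groceries → 6.75% → €0.48
Office chair €106.69: furniture, under €110.00 → 1.25% → €1.33
Total tax = €11.63 + €14.59 + €0.21 + €0.48 + €1.33 = €28.24

€28.24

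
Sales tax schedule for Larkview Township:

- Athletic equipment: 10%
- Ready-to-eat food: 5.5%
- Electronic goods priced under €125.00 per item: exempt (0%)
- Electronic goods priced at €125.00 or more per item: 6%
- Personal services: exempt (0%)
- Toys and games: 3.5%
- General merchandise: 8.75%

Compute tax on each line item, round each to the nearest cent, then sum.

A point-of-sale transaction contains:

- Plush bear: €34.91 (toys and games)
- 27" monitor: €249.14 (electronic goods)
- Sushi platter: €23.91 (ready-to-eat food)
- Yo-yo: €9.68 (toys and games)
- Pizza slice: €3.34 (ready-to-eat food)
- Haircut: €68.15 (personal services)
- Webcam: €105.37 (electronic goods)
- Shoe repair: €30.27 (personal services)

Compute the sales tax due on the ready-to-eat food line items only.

€1.50

Sushi platter €23.91: ready-to-eat food → 5.5% → €1.32
Pizza slice €3.34: ready-to-eat food → 5.5% → €0.18
Tax on ready-to-eat food = €1.32 + €0.18 = €1.50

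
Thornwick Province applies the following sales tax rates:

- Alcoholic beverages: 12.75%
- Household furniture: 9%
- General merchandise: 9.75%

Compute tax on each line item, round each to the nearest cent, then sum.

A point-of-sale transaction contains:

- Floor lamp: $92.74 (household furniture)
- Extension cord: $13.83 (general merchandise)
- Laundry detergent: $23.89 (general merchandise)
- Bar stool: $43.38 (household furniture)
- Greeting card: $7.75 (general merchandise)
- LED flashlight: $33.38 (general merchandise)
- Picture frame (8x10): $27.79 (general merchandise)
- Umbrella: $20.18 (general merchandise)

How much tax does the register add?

Floor lamp $92.74: household furniture → 9% → $8.35
Extension cord $13.83: general merchandise → 9.75% → $1.35
Laundry detergent $23.89: general merchandise → 9.75% → $2.33
Bar stool $43.38: household furniture → 9% → $3.90
Greeting card $7.75: general merchandise → 9.75% → $0.76
LED flashlight $33.38: general merchandise → 9.75% → $3.25
Picture frame (8x10) $27.79: general merchandise → 9.75% → $2.71
Umbrella $20.18: general merchandise → 9.75% → $1.97
Total tax = $8.35 + $1.35 + $2.33 + $3.90 + $0.76 + $3.25 + $2.71 + $1.97 = $24.62

$24.62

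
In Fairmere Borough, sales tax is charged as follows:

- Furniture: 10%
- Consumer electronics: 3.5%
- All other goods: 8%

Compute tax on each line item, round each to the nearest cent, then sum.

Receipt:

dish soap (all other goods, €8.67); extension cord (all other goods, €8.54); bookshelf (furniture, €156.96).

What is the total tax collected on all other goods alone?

€1.37

Dish soap €8.67: all other goods → 8% → €0.69
Extension cord €8.54: all other goods → 8% → €0.68
Tax on all other goods = €0.69 + €0.68 = €1.37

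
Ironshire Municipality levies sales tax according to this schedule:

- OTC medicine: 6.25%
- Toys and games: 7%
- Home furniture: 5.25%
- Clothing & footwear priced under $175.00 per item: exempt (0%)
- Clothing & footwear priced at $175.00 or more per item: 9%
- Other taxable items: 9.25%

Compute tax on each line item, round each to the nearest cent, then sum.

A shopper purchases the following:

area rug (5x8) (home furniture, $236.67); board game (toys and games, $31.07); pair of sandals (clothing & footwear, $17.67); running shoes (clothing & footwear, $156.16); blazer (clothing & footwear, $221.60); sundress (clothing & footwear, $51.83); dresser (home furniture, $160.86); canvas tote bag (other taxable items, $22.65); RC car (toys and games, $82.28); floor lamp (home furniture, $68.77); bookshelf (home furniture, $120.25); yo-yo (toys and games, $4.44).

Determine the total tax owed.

$61.08

Area rug (5x8) $236.67: home furniture → 5.25% → $12.43
Board game $31.07: toys and games → 7% → $2.17
Pair of sandals $17.67: clothing & footwear, under $175.00 → 0% → $0.00
Running shoes $156.16: clothing & footwear, under $175.00 → 0% → $0.00
Blazer $221.60: clothing & footwear, $175.00 or more → 9% → $19.94
Sundress $51.83: clothing & footwear, under $175.00 → 0% → $0.00
Dresser $160.86: home furniture → 5.25% → $8.45
Canvas tote bag $22.65: other taxable items → 9.25% → $2.10
RC car $82.28: toys and games → 7% → $5.76
Floor lamp $68.77: home furniture → 5.25% → $3.61
Bookshelf $120.25: home furniture → 5.25% → $6.31
Yo-yo $4.44: toys and games → 7% → $0.31
Total tax = $12.43 + $2.17 + $19.94 + $8.45 + $2.10 + $5.76 + $3.61 + $6.31 + $0.31 = $61.08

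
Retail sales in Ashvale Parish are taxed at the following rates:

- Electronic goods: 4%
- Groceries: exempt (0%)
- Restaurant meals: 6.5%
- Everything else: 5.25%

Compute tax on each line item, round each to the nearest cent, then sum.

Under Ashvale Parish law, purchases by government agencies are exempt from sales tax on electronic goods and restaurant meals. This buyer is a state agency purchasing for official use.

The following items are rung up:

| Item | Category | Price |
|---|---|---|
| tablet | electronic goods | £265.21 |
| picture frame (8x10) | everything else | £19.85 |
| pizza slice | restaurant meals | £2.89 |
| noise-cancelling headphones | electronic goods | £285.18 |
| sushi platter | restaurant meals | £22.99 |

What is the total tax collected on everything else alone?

£1.04

Picture frame (8x10) £19.85: everything else → 5.25% → £1.04
Tax on everything else = £1.04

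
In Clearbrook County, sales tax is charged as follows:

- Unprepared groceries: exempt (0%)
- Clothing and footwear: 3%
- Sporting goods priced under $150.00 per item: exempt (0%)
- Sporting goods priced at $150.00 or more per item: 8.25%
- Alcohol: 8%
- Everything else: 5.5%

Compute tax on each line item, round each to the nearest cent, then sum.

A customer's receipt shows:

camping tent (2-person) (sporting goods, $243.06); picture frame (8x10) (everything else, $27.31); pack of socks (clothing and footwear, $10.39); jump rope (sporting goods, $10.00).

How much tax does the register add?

$21.86

Camping tent (2-person) $243.06: sporting goods, $150.00 or more → 8.25% → $20.05
Picture frame (8x10) $27.31: everything else → 5.5% → $1.50
Pack of socks $10.39: clothing and footwear → 3% → $0.31
Jump rope $10.00: sporting goods, under $150.00 → 0% → $0.00
Total tax = $20.05 + $1.50 + $0.31 = $21.86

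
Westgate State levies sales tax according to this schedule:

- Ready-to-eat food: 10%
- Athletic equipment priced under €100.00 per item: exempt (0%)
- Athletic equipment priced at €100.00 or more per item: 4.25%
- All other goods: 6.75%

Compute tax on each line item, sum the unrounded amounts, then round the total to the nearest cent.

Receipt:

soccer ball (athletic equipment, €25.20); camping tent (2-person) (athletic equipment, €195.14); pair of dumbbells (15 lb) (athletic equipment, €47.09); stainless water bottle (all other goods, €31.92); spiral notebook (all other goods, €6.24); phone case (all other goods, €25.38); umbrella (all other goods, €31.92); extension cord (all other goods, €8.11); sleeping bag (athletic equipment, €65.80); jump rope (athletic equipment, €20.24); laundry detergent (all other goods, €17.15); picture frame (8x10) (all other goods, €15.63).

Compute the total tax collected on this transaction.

Soccer ball €25.20: athletic equipment, under €100.00 → 0% → €0.00
Camping tent (2-person) €195.14: athletic equipment, €100.00 or more → 4.25% → €8.29345
Pair of dumbbells (15 lb) €47.09: athletic equipment, under €100.00 → 0% → €0.00
Stainless water bottle €31.92: all other goods → 6.75% → €2.1546
Spiral notebook €6.24: all other goods → 6.75% → €0.4212
Phone case €25.38: all other goods → 6.75% → €1.71315
Umbrella €31.92: all other goods → 6.75% → €2.1546
Extension cord €8.11: all other goods → 6.75% → €0.547425
Sleeping bag €65.80: athletic equipment, under €100.00 → 0% → €0.00
Jump rope €20.24: athletic equipment, under €100.00 → 0% → €0.00
Laundry detergent €17.15: all other goods → 6.75% → €1.157625
Picture frame (8x10) €15.63: all other goods → 6.75% → €1.055025
Unrounded tax sum = €17.497075 → €17.50

€17.50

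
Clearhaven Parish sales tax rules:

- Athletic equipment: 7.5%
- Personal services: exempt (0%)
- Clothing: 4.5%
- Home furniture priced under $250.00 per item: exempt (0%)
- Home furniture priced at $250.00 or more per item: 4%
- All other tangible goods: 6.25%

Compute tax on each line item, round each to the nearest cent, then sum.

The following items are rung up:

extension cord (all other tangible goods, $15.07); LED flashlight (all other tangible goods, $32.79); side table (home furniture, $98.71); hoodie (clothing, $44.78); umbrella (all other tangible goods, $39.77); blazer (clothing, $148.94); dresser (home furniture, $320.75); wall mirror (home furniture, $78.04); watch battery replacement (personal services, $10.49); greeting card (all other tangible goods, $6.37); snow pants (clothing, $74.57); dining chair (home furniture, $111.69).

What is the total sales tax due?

$30.79

Extension cord $15.07: all other tangible goods → 6.25% → $0.94
LED flashlight $32.79: all other tangible goods → 6.25% → $2.05
Side table $98.71: home furniture, under $250.00 → 0% → $0.00
Hoodie $44.78: clothing → 4.5% → $2.02
Umbrella $39.77: all other tangible goods → 6.25% → $2.49
Blazer $148.94: clothing → 4.5% → $6.70
Dresser $320.75: home furniture, $250.00 or more → 4% → $12.83
Wall mirror $78.04: home furniture, under $250.00 → 0% → $0.00
Watch battery replacement $10.49: personal services → 0% → $0.00
Greeting card $6.37: all other tangible goods → 6.25% → $0.40
Snow pants $74.57: clothing → 4.5% → $3.36
Dining chair $111.69: home furniture, under $250.00 → 0% → $0.00
Total tax = $0.94 + $2.05 + $2.02 + $2.49 + $6.70 + $12.83 + $0.40 + $3.36 = $30.79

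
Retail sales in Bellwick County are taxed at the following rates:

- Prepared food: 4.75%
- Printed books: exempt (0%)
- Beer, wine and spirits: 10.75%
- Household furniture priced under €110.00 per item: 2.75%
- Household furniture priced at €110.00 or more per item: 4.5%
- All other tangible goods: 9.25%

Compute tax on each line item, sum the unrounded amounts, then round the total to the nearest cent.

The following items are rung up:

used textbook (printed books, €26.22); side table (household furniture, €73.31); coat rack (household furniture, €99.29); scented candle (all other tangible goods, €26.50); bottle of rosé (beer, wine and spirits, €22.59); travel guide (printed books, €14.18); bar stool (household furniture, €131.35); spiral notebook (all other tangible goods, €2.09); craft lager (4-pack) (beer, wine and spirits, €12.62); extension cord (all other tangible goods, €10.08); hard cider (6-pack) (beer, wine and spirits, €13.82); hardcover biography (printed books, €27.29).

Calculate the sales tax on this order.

€19.50

Used textbook €26.22: printed books → 0% → €0.00
Side table €73.31: household furniture, under €110.00 → 2.75% → €2.016025
Coat rack €99.29: household furniture, under €110.00 → 2.75% → €2.730475
Scented candle €26.50: all other tangible goods → 9.25% → €2.45125
Bottle of rosé €22.59: beer, wine and spirits → 10.75% → €2.428425
Travel guide €14.18: printed books → 0% → €0.00
Bar stool €131.35: household furniture, €110.00 or more → 4.5% → €5.91075
Spiral notebook €2.09: all other tangible goods → 9.25% → €0.193325
Craft lager (4-pack) €12.62: beer, wine and spirits → 10.75% → €1.35665
Extension cord €10.08: all other tangible goods → 9.25% → €0.9324
Hard cider (6-pack) €13.82: beer, wine and spirits → 10.75% → €1.48565
Hardcover biography €27.29: printed books → 0% → €0.00
Unrounded tax sum = €19.50495 → €19.50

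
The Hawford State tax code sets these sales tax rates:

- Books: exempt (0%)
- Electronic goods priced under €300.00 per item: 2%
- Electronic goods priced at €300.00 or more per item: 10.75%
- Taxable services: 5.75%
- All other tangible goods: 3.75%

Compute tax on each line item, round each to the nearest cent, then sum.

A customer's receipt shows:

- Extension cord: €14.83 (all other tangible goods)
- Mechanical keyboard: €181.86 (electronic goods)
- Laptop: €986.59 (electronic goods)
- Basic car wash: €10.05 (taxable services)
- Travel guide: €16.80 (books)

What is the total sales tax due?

€110.84

Extension cord €14.83: all other tangible goods → 3.75% → €0.56
Mechanical keyboard €181.86: electronic goods, under €300.00 → 2% → €3.64
Laptop €986.59: electronic goods, €300.00 or more → 10.75% → €106.06
Basic car wash €10.05: taxable services → 5.75% → €0.58
Travel guide €16.80: books → 0% → €0.00
Total tax = €0.56 + €3.64 + €106.06 + €0.58 = €110.84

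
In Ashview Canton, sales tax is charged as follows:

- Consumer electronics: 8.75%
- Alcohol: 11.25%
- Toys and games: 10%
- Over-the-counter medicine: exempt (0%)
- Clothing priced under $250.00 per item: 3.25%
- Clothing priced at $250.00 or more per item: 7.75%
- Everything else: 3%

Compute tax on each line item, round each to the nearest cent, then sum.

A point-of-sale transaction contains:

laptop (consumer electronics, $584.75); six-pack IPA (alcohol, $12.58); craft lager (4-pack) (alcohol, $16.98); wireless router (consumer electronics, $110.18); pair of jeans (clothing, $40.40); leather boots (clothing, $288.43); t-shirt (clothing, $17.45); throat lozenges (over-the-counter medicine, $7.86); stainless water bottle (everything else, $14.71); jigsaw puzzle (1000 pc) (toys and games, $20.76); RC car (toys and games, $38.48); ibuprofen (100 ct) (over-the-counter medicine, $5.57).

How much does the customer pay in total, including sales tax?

Laptop $584.75: consumer electronics → 8.75% → $51.17
Six-pack IPA $12.58: alcohol → 11.25% → $1.42
Craft lager (4-pack) $16.98: alcohol → 11.25% → $1.91
Wireless router $110.18: consumer electronics → 8.75% → $9.64
Pair of jeans $40.40: clothing, under $250.00 → 3.25% → $1.31
Leather boots $288.43: clothing, $250.00 or more → 7.75% → $22.35
T-shirt $17.45: clothing, under $250.00 → 3.25% → $0.57
Throat lozenges $7.86: over-the-counter medicine → 0% → $0.00
Stainless water bottle $14.71: everything else → 3% → $0.44
Jigsaw puzzle (1000 pc) $20.76: toys and games → 10% → $2.08
RC car $38.48: toys and games → 10% → $3.85
Ibuprofen (100 ct) $5.57: over-the-counter medicine → 0% → $0.00
Subtotal = $1158.15; tax = $94.74; total due = $1252.89

$1252.89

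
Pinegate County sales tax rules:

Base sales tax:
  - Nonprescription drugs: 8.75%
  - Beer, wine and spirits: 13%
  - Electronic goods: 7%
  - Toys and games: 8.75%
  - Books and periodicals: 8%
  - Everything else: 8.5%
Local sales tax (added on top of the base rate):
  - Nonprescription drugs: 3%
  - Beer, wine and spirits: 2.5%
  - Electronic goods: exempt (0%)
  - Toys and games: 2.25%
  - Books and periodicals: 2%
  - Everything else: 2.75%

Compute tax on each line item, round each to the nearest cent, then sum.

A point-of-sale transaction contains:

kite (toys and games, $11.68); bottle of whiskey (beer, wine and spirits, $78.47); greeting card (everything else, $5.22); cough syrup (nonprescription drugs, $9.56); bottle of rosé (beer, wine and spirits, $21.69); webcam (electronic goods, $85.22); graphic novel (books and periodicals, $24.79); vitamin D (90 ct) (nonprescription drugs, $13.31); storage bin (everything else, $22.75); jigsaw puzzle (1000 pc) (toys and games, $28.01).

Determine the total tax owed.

$34.16

Kite $11.68: toys and games → 8.75% + 2.25% local = 11% → $1.28
Bottle of whiskey $78.47: beer, wine and spirits → 13% + 2.5% local = 15.5% → $12.16
Greeting card $5.22: everything else → 8.5% + 2.75% local = 11.25% → $0.59
Cough syrup $9.56: nonprescription drugs → 8.75% + 3% local = 11.75% → $1.12
Bottle of rosé $21.69: beer, wine and spirits → 13% + 2.5% local = 15.5% → $3.36
Webcam $85.22: electronic goods → 7% + 0% local = 7% → $5.97
Graphic novel $24.79: books and periodicals → 8% + 2% local = 10% → $2.48
Vitamin D (90 ct) $13.31: nonprescription drugs → 8.75% + 3% local = 11.75% → $1.56
Storage bin $22.75: everything else → 8.5% + 2.75% local = 11.25% → $2.56
Jigsaw puzzle (1000 pc) $28.01: toys and games → 8.75% + 2.25% local = 11% → $3.08
Total tax = $1.28 + $12.16 + $0.59 + $1.12 + $3.36 + $5.97 + $2.48 + $1.56 + $2.56 + $3.08 = $34.16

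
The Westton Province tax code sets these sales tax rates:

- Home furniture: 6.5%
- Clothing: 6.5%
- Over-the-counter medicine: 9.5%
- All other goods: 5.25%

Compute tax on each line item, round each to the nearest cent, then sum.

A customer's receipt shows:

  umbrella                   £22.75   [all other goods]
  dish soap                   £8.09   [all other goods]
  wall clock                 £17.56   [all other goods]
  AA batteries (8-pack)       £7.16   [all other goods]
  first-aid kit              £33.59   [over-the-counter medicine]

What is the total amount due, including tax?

Umbrella £22.75: all other goods → 5.25% → £1.19
Dish soap £8.09: all other goods → 5.25% → £0.42
Wall clock £17.56: all other goods → 5.25% → £0.92
AA batteries (8-pack) £7.16: all other goods → 5.25% → £0.38
First-aid kit £33.59: over-the-counter medicine → 9.5% → £3.19
Subtotal = £89.15; tax = £6.10; total due = £95.25

£95.25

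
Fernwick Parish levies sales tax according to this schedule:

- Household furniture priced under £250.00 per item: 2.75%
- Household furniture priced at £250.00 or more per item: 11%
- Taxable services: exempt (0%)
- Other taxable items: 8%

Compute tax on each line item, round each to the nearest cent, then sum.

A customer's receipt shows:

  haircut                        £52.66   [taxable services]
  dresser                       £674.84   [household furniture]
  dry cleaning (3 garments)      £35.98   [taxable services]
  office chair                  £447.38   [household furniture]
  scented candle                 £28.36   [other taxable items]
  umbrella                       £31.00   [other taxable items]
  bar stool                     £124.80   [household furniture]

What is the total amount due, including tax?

Haircut £52.66: taxable services → 0% → £0.00
Dresser £674.84: household furniture, £250.00 or more → 11% → £74.23
Dry cleaning (3 garments) £35.98: taxable services → 0% → £0.00
Office chair £447.38: household furniture, £250.00 or more → 11% → £49.21
Scented candle £28.36: other taxable items → 8% → £2.27
Umbrella £31.00: other taxable items → 8% → £2.48
Bar stool £124.80: household furniture, under £250.00 → 2.75% → £3.43
Subtotal = £1395.02; tax = £131.62; total due = £1526.64

£1526.64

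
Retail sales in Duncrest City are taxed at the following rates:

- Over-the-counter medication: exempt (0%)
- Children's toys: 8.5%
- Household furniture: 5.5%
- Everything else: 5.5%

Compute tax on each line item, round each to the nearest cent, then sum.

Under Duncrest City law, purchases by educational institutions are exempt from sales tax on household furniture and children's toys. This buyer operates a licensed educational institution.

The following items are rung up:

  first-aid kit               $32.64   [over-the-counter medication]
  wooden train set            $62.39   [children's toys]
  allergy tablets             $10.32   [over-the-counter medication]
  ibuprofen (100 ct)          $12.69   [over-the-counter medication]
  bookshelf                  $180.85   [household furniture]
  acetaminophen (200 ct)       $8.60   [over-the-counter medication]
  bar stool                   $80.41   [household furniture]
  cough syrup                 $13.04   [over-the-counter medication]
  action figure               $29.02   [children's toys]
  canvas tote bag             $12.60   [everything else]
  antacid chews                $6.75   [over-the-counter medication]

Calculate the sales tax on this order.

First-aid kit $32.64: over-the-counter medication → 0% → $0.00
Wooden train set $62.39: children's toys, buyer-exempt → 0% → $0.00
Allergy tablets $10.32: over-the-counter medication → 0% → $0.00
Ibuprofen (100 ct) $12.69: over-the-counter medication → 0% → $0.00
Bookshelf $180.85: household furniture, buyer-exempt → 0% → $0.00
Acetaminophen (200 ct) $8.60: over-the-counter medication → 0% → $0.00
Bar stool $80.41: household furniture, buyer-exempt → 0% → $0.00
Cough syrup $13.04: over-the-counter medication → 0% → $0.00
Action figure $29.02: children's toys, buyer-exempt → 0% → $0.00
Canvas tote bag $12.60: everything else → 5.5% → $0.69
Antacid chews $6.75: over-the-counter medication → 0% → $0.00
Total tax = $0.69

$0.69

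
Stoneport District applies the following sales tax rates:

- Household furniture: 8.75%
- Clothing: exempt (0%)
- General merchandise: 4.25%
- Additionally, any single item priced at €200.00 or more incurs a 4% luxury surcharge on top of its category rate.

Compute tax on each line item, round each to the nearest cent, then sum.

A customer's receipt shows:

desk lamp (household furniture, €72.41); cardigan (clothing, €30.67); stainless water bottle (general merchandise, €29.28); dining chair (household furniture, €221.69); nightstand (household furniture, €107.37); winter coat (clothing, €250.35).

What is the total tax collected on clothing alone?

€10.01

Cardigan €30.67: clothing → 0% → €0.00
Winter coat €250.35: clothing → 0% + 4% surcharge = 4% → €10.01
Tax on clothing = €0.00 + €10.01 = €10.01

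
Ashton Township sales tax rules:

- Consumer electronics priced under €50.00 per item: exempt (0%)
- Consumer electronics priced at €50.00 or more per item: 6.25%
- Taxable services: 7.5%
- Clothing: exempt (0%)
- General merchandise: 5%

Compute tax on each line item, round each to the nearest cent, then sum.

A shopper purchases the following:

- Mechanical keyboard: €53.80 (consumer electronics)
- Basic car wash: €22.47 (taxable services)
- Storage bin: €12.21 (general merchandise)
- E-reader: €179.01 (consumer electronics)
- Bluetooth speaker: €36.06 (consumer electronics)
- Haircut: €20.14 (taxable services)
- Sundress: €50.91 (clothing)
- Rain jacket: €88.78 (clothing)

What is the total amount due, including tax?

Mechanical keyboard €53.80: consumer electronics, €50.00 or more → 6.25% → €3.36
Basic car wash €22.47: taxable services → 7.5% → €1.69
Storage bin €12.21: general merchandise → 5% → €0.61
E-reader €179.01: consumer electronics, €50.00 or more → 6.25% → €11.19
Bluetooth speaker €36.06: consumer electronics, under €50.00 → 0% → €0.00
Haircut €20.14: taxable services → 7.5% → €1.51
Sundress €50.91: clothing → 0% → €0.00
Rain jacket €88.78: clothing → 0% → €0.00
Subtotal = €463.38; tax = €18.36; total due = €481.74

€481.74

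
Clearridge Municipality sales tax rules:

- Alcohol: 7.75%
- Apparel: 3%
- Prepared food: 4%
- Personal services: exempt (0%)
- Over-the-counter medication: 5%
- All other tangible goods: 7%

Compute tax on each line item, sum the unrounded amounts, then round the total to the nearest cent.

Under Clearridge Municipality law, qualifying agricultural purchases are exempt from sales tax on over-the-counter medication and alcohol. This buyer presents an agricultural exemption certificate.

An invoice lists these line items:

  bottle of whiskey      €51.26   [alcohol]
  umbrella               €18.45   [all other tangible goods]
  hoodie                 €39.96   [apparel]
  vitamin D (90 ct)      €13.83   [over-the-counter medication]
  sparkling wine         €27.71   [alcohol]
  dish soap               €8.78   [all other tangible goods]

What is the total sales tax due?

€3.10

Bottle of whiskey €51.26: alcohol, buyer-exempt → 0% → €0.00
Umbrella €18.45: all other tangible goods → 7% → €1.2915
Hoodie €39.96: apparel → 3% → €1.1988
Vitamin D (90 ct) €13.83: over-the-counter medication, buyer-exempt → 0% → €0.00
Sparkling wine €27.71: alcohol, buyer-exempt → 0% → €0.00
Dish soap €8.78: all other tangible goods → 7% → €0.6146
Unrounded tax sum = €3.1049 → €3.10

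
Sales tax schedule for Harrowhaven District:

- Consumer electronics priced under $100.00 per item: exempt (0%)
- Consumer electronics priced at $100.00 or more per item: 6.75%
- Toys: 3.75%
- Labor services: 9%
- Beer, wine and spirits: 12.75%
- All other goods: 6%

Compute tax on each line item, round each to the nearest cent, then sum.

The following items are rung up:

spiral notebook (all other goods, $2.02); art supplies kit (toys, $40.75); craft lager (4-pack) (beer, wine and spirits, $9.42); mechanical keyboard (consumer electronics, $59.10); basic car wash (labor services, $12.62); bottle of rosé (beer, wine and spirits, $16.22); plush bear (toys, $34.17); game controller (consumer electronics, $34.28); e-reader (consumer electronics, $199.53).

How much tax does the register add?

Spiral notebook $2.02: all other goods → 6% → $0.12
Art supplies kit $40.75: toys → 3.75% → $1.53
Craft lager (4-pack) $9.42: beer, wine and spirits → 12.75% → $1.20
Mechanical keyboard $59.10: consumer electronics, under $100.00 → 0% → $0.00
Basic car wash $12.62: labor services → 9% → $1.14
Bottle of rosé $16.22: beer, wine and spirits → 12.75% → $2.07
Plush bear $34.17: toys → 3.75% → $1.28
Game controller $34.28: consumer electronics, under $100.00 → 0% → $0.00
E-reader $199.53: consumer electronics, $100.00 or more → 6.75% → $13.47
Total tax = $0.12 + $1.53 + $1.20 + $1.14 + $2.07 + $1.28 + $13.47 = $20.81

$20.81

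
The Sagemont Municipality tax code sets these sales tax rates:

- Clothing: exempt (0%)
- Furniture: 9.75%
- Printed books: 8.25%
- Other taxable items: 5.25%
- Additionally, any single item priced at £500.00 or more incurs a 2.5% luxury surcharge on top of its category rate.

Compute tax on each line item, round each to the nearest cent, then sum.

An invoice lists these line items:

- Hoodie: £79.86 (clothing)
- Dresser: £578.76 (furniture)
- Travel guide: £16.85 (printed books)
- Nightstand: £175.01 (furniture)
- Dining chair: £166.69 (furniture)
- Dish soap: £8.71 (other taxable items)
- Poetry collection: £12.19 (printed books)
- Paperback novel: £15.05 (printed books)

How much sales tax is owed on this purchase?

£108.31

Hoodie £79.86: clothing → 0% → £0.00
Dresser £578.76: furniture → 9.75% + 2.5% surcharge = 12.25% → £70.90
Travel guide £16.85: printed books → 8.25% → £1.39
Nightstand £175.01: furniture → 9.75% → £17.06
Dining chair £166.69: furniture → 9.75% → £16.25
Dish soap £8.71: other taxable items → 5.25% → £0.46
Poetry collection £12.19: printed books → 8.25% → £1.01
Paperback novel £15.05: printed books → 8.25% → £1.24
Total tax = £70.90 + £1.39 + £17.06 + £16.25 + £0.46 + £1.01 + £1.24 = £108.31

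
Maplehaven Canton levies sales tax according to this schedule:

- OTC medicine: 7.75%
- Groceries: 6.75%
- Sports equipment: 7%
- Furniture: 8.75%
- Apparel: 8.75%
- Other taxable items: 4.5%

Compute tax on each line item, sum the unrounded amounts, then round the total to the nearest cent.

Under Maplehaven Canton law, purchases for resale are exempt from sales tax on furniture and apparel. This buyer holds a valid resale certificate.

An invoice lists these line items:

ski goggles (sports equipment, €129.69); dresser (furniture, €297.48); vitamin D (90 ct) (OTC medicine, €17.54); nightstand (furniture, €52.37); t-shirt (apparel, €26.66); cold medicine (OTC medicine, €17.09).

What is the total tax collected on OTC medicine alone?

Vitamin D (90 ct) €17.54: OTC medicine → 7.75% → €1.35935
Cold medicine €17.09: OTC medicine → 7.75% → €1.324475
Tax on OTC medicine: unrounded sum = €2.683825 → €2.68

€2.68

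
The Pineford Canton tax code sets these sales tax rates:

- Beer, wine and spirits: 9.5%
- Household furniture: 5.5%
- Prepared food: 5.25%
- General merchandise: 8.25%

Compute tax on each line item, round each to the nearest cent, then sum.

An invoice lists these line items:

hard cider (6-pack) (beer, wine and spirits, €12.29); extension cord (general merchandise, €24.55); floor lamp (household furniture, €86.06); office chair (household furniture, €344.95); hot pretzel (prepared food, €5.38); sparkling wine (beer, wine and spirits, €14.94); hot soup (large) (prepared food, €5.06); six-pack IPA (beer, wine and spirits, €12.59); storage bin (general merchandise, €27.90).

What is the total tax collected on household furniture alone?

€23.70

Floor lamp €86.06: household furniture → 5.5% → €4.73
Office chair €344.95: household furniture → 5.5% → €18.97
Tax on household furniture = €4.73 + €18.97 = €23.70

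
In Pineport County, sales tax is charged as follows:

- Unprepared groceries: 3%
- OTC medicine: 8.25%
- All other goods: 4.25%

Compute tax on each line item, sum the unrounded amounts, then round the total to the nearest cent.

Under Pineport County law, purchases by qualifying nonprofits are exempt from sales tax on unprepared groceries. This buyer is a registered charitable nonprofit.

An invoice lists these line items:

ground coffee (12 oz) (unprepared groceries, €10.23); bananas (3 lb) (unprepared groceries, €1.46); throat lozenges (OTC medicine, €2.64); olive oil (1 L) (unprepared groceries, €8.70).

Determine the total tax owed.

€0.22

Ground coffee (12 oz) €10.23: unprepared groceries, buyer-exempt → 0% → €0.00
Bananas (3 lb) €1.46: unprepared groceries, buyer-exempt → 0% → €0.00
Throat lozenges €2.64: OTC medicine → 8.25% → €0.2178
Olive oil (1 L) €8.70: unprepared groceries, buyer-exempt → 0% → €0.00
Unrounded tax sum = €0.2178 → €0.22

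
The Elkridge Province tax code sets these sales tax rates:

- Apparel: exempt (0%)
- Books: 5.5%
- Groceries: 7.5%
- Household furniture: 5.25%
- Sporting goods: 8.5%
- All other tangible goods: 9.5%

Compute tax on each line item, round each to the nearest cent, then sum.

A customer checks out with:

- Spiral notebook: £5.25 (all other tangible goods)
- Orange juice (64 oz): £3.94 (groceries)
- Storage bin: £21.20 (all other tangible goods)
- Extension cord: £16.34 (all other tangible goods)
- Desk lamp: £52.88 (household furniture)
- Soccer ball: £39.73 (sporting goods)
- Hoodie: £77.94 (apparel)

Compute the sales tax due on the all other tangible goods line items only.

Spiral notebook £5.25: all other tangible goods → 9.5% → £0.50
Storage bin £21.20: all other tangible goods → 9.5% → £2.01
Extension cord £16.34: all other tangible goods → 9.5% → £1.55
Tax on all other tangible goods = £0.50 + £2.01 + £1.55 = £4.06

£4.06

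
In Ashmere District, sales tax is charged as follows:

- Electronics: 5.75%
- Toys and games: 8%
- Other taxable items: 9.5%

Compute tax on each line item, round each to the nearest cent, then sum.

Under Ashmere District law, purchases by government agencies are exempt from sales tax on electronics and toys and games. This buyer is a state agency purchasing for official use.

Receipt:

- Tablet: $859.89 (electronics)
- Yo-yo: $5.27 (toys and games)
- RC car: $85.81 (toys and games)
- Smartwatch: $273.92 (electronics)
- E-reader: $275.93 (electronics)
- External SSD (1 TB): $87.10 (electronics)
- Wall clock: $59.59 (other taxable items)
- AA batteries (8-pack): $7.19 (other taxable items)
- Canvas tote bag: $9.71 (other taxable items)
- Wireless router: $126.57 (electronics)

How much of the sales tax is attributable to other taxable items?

$7.26

Wall clock $59.59: other taxable items → 9.5% → $5.66
AA batteries (8-pack) $7.19: other taxable items → 9.5% → $0.68
Canvas tote bag $9.71: other taxable items → 9.5% → $0.92
Tax on other taxable items = $5.66 + $0.68 + $0.92 = $7.26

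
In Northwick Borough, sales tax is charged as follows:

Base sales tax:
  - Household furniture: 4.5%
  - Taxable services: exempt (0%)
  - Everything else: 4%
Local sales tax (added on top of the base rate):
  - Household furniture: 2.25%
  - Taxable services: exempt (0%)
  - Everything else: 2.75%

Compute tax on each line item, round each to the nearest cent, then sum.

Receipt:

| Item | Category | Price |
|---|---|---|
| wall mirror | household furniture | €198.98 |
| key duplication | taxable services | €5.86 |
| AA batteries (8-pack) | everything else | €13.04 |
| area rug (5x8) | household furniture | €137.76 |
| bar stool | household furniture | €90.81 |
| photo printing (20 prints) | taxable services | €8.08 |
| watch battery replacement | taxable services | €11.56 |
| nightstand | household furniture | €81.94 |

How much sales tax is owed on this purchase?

Wall mirror €198.98: household furniture → 4.5% + 2.25% local = 6.75% → €13.43
Key duplication €5.86: taxable services → 0% + 0% local = 0% → €0.00
AA batteries (8-pack) €13.04: everything else → 4% + 2.75% local = 6.75% → €0.88
Area rug (5x8) €137.76: household furniture → 4.5% + 2.25% local = 6.75% → €9.30
Bar stool €90.81: household furniture → 4.5% + 2.25% local = 6.75% → €6.13
Photo printing (20 prints) €8.08: taxable services → 0% + 0% local = 0% → €0.00
Watch battery replacement €11.56: taxable services → 0% + 0% local = 0% → €0.00
Nightstand €81.94: household furniture → 4.5% + 2.25% local = 6.75% → €5.53
Total tax = €13.43 + €0.88 + €9.30 + €6.13 + €5.53 = €35.27

€35.27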